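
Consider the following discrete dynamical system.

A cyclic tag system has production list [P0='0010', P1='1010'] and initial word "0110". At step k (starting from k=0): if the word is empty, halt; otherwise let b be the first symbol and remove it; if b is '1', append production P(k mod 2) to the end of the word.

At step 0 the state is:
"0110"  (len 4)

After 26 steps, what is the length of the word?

10

[0] "0110"  (len 4)
[1] "110"  (len 3)
[2] "101010"  (len 6)
[3] "010100010"  (len 9)
[4] "10100010"  (len 8)
[5] "01000100010"  (len 11)
[6] "1000100010"  (len 10)
[7] "0001000100010"  (len 13)
[8] "001000100010"  (len 12)
[9] "01000100010"  (len 11)
[10] "1000100010"  (len 10)
[11] "0001000100010"  (len 13)
[12] "001000100010"  (len 12)
[13] "01000100010"  (len 11)
[14] "1000100010"  (len 10)
[15] "0001000100010"  (len 13)
[16] "001000100010"  (len 12)
[17] "01000100010"  (len 11)
[18] "1000100010"  (len 10)
[19] "0001000100010"  (len 13)
[20] "001000100010"  (len 12)
[21] "01000100010"  (len 11)
[22] "1000100010"  (len 10)
[23] "0001000100010"  (len 13)
[24] "001000100010"  (len 12)
[25] "01000100010"  (len 11)
[26] "1000100010"  (len 10)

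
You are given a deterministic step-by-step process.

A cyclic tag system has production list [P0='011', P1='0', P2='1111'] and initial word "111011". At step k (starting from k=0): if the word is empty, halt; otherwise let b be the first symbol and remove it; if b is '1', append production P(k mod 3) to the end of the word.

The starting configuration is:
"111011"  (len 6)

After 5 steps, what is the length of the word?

10

0) "111011"  (len 6)
1) "11011011"  (len 8)
2) "10110110"  (len 8)
3) "01101101111"  (len 11)
4) "1101101111"  (len 10)
5) "1011011110"  (len 10)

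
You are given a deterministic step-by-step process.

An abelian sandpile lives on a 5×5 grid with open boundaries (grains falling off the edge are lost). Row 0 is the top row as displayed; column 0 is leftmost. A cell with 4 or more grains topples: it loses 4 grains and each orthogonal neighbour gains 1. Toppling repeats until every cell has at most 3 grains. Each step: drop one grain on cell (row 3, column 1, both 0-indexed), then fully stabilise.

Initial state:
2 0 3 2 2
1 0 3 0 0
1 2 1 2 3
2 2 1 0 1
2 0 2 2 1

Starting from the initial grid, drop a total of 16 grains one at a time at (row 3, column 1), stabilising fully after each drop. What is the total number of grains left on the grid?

42

step 0: 2 0 3 2 2
1 0 3 0 0
1 2 1 2 3
2 2 1 0 1
2 0 2 2 1
step 1: 2 0 3 2 2
1 0 3 0 0
1 2 1 2 3
2 3 1 0 1
2 0 2 2 1
step 2: 2 0 3 2 2
1 0 3 0 0
1 3 1 2 3
3 0 2 0 1
2 1 2 2 1
step 3: 2 0 3 2 2
1 0 3 0 0
1 3 1 2 3
3 1 2 0 1
2 1 2 2 1
step 4: 2 0 3 2 2
1 0 3 0 0
1 3 1 2 3
3 2 2 0 1
2 1 2 2 1
step 5: 2 0 3 2 2
1 0 3 0 0
1 3 1 2 3
3 3 2 0 1
2 1 2 2 1
step 6: 2 0 3 2 2
1 1 3 0 0
3 0 2 2 3
0 2 3 0 1
3 2 2 2 1
step 7: 2 0 3 2 2
1 1 3 0 0
3 0 2 2 3
0 3 3 0 1
3 2 2 2 1
step 8: 2 0 3 2 2
1 1 3 0 0
3 1 3 2 3
1 1 0 1 1
3 3 3 2 1
step 9: 2 0 3 2 2
1 1 3 0 0
3 1 3 2 3
1 2 0 1 1
3 3 3 2 1
step 10: 2 0 3 2 2
1 1 3 0 0
3 1 3 2 3
1 3 0 1 1
3 3 3 2 1
step 11: 2 0 3 2 2
1 1 3 0 0
3 2 3 2 3
3 1 2 1 1
0 2 0 3 1
step 12: 2 0 3 2 2
1 1 3 0 0
3 2 3 2 3
3 2 2 1 1
0 2 0 3 1
step 13: 2 0 3 2 2
1 1 3 0 0
3 2 3 2 3
3 3 2 1 1
0 2 0 3 1
step 14: 2 1 0 3 2
2 3 1 1 0
1 1 2 3 3
1 3 0 2 1
1 3 1 3 1
step 15: 2 1 0 3 2
2 3 1 1 0
1 2 2 3 3
2 1 1 2 1
2 0 2 3 1
step 16: 2 1 0 3 2
2 3 1 1 0
1 2 2 3 3
2 2 1 2 1
2 0 2 3 1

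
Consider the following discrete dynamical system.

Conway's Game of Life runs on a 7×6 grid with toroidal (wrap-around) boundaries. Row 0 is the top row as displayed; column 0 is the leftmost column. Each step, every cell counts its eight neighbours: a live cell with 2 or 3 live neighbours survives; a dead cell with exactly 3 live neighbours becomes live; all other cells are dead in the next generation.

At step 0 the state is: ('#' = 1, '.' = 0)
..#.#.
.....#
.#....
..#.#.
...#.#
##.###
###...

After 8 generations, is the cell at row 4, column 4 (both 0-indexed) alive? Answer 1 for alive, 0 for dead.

0) ..#.#.
.....#
.#....
..#.#.
...#.#
##.###
###...
1) #.##.#
......
......
..###.
.#....
...#..
......
2) ......
......
...#..
..##..
....#.
......
..###.
3) ...#..
......
..##..
..###.
...#..
....#.
...#..
4) ......
..##..
..#.#.
....#.
..#...
...##.
...##.
5) ..#.#.
..##..
..#.#.
......
....#.
..#.#.
...##.
6) ..#.#.
.##.#.
..#...
...#..
...#..
....##
..#.##
7) ..#.#.
.##...
.##...
..##..
...#..
.....#
......
8) .###..
......
......
.#.#..
..###.
......
......

1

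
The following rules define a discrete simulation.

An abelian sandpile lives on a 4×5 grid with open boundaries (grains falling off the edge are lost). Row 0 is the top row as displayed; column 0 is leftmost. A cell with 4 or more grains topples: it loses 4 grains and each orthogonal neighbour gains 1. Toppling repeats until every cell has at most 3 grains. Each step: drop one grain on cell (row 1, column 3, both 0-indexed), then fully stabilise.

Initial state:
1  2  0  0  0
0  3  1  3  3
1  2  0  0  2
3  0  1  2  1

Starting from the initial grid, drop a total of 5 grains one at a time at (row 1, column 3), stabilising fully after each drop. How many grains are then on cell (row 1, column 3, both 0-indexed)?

1

k=0  1  2  0  0  0
0  3  1  3  3
1  2  0  0  2
3  0  1  2  1
k=1  1  2  0  1  1
0  3  2  1  0
1  2  0  1  3
3  0  1  2  1
k=2  1  2  0  1  1
0  3  2  2  0
1  2  0  1  3
3  0  1  2  1
k=3  1  2  0  1  1
0  3  2  3  0
1  2  0  1  3
3  0  1  2  1
k=4  1  2  0  2  1
0  3  3  0  1
1  2  0  2  3
3  0  1  2  1
k=5  1  2  0  2  1
0  3  3  1  1
1  2  0  2  3
3  0  1  2  1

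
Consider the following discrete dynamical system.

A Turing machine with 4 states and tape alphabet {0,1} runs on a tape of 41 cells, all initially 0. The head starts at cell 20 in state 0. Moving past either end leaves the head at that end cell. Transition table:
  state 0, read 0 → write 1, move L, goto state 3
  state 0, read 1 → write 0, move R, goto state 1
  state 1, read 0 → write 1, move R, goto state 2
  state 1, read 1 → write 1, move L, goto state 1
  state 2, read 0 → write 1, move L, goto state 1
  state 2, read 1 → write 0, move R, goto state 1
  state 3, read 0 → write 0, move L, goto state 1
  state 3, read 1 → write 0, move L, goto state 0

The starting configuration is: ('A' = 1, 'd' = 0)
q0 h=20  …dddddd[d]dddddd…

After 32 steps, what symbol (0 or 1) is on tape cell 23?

1

k=0  q0 h=20  …dddddd[d]dddddd…
k=1  q3 h=19  …dddddd[d]Addddd…
k=2  q1 h=18  …dddddd[d]dAdddd…
k=3  q2 h=19  …dddddA[d]Addddd…
k=4  q1 h=18  …dddddd[A]AAdddd…
k=5  q1 h=17  …dddddd[d]AAAddd…
k=6  q2 h=18  …dddddA[A]AAdddd…
k=7  q1 h=19  …ddddAd[A]Addddd…
k=8  q1 h=18  …dddddA[d]AAdddd…
k=9  q2 h=19  …ddddAA[A]Addddd…
k=10  q1 h=20  …dddAAd[A]dddddd…
k=11  q1 h=19  …ddddAA[d]Addddd…
k=12  q2 h=20  …dddAAA[A]dddddd…
k=13  q1 h=21  …ddAAAd[d]dddddd…
k=14  q2 h=22  …dAAAdA[d]dddddd…
k=15  q1 h=21  …ddAAAd[A]Addddd…
k=16  q1 h=20  …dddAAA[d]AAdddd…
k=17  q2 h=21  …ddAAAA[A]Addddd…
k=18  q1 h=22  …dAAAAd[A]dddddd…
k=19  q1 h=21  …ddAAAA[d]Addddd…
k=20  q2 h=22  …dAAAAA[A]dddddd…
k=21  q1 h=23  …AAAAAd[d]dddddd…
k=22  q2 h=24  …AAAAdA[d]dddddd…
k=23  q1 h=23  …AAAAAd[A]Addddd…
k=24  q1 h=22  …dAAAAA[d]AAdddd…
k=25  q2 h=23  …AAAAAA[A]Addddd…
k=26  q1 h=24  …AAAAAd[A]dddddd…
k=27  q1 h=23  …AAAAAA[d]Addddd…
k=28  q2 h=24  …AAAAAA[A]dddddd…
k=29  q1 h=25  …AAAAAd[d]dddddd…
k=30  q2 h=26  …AAAAdA[d]dddddd…
k=31  q1 h=25  …AAAAAd[A]Addddd…
k=32  q1 h=24  …AAAAAA[d]AAdddd…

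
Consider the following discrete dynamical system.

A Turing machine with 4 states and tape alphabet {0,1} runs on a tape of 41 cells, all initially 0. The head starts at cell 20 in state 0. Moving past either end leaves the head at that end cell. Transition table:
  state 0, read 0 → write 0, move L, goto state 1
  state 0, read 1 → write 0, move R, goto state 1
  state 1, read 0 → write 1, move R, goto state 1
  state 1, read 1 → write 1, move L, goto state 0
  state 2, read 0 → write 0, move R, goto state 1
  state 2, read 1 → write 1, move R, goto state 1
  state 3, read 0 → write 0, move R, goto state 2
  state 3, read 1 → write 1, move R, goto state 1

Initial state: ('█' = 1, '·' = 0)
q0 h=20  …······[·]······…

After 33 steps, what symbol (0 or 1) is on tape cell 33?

1

step 0: q0 h=20  …······[·]······…
step 1: q1 h=19  …······[·]······…
step 2: q1 h=20  …·····█[·]······…
step 3: q1 h=21  …····██[·]······…
step 4: q1 h=22  …···███[·]······…
step 5: q1 h=23  …··████[·]······…
step 6: q1 h=24  …·█████[·]······…
step 7: q1 h=25  …██████[·]······…
step 8: q1 h=26  …██████[·]······…
step 9: q1 h=27  …██████[·]······…
step 10: q1 h=28  …██████[·]······…
step 11: q1 h=29  …██████[·]······…
step 12: q1 h=30  …██████[·]······…
step 13: q1 h=31  …██████[·]······…
step 14: q1 h=32  …██████[·]······…
step 15: q1 h=33  …██████[·]······…
step 16: q1 h=34  …██████[·]······|
step 17: q1 h=35  …██████[·]·····|
step 18: q1 h=36  …██████[·]····|
step 19: q1 h=37  …██████[·]···|
step 20: q1 h=38  …██████[·]··|
step 21: q1 h=39  …██████[·]·|
step 22: q1 h=40  …██████[·]|
step 23: q1 h=40  …██████[█]|
step 24: q0 h=39  …██████[█]█|
step 25: q1 h=40  …█████·[█]|
step 26: q0 h=39  …██████[·]█|
step 27: q1 h=38  …██████[█]·█|
step 28: q0 h=37  …██████[█]█·█|
step 29: q1 h=38  …█████·[█]·█|
step 30: q0 h=37  …██████[·]█·█|
step 31: q1 h=36  …██████[█]·█·█|
step 32: q0 h=35  …██████[█]█·█·█|
step 33: q1 h=36  …█████·[█]·█·█|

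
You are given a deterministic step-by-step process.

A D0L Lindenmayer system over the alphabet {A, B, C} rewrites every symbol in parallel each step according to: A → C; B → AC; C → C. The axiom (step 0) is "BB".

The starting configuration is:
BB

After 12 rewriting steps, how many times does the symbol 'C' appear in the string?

gen 0: BB
gen 1: ACAC
gen 2: CCCC
gen 3: CCCC
gen 4: CCCC
gen 5: CCCC
gen 6: CCCC
gen 7: CCCC
gen 8: CCCC
gen 9: CCCC
gen 10: CCCC
gen 11: CCCC
gen 12: CCCC

4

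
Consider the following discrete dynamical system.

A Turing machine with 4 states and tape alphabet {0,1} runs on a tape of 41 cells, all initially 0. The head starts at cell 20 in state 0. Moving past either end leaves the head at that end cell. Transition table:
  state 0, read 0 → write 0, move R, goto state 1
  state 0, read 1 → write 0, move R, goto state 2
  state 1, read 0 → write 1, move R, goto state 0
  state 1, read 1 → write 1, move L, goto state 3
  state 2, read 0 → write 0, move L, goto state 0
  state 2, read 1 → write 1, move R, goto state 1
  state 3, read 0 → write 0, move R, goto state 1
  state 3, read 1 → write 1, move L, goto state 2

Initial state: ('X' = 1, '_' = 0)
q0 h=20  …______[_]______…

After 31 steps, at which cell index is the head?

40

[0] q0 h=20  …______[_]______…
[1] q1 h=21  …______[_]______…
[2] q0 h=22  …_____X[_]______…
[3] q1 h=23  …____X_[_]______…
[4] q0 h=24  …___X_X[_]______…
[5] q1 h=25  …__X_X_[_]______…
[6] q0 h=26  …_X_X_X[_]______…
[7] q1 h=27  …X_X_X_[_]______…
[8] q0 h=28  …_X_X_X[_]______…
[9] q1 h=29  …X_X_X_[_]______…
[10] q0 h=30  …_X_X_X[_]______…
[11] q1 h=31  …X_X_X_[_]______…
[12] q0 h=32  …_X_X_X[_]______…
[13] q1 h=33  …X_X_X_[_]______…
[14] q0 h=34  …_X_X_X[_]______|
[15] q1 h=35  …X_X_X_[_]_____|
[16] q0 h=36  …_X_X_X[_]____|
[17] q1 h=37  …X_X_X_[_]___|
[18] q0 h=38  …_X_X_X[_]__|
[19] q1 h=39  …X_X_X_[_]_|
[20] q0 h=40  …_X_X_X[_]|
[21] q1 h=40  …_X_X_X[_]|
[22] q0 h=40  …_X_X_X[X]|
[23] q2 h=40  …_X_X_X[_]|
[24] q0 h=39  …X_X_X_[X]_|
[25] q2 h=40  …_X_X__[_]|
[26] q0 h=39  …X_X_X_[_]_|
[27] q1 h=40  …_X_X__[_]|
[28] q0 h=40  …_X_X__[X]|
[29] q2 h=40  …_X_X__[_]|
[30] q0 h=39  …X_X_X_[_]_|
[31] q1 h=40  …_X_X__[_]|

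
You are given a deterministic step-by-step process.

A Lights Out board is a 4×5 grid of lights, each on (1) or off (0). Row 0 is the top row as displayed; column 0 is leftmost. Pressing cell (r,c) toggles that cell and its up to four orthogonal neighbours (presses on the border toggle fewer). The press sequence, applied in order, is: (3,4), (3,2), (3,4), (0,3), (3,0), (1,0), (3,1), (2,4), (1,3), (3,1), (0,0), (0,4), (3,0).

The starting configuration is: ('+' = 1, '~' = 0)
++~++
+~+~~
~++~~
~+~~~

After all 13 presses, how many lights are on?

t=0: ++~++
+~+~~
~++~~
~+~~~
t=1: ++~++
+~+~~
~++~+
~+~++
t=2: ++~++
+~+~~
~+~~+
~~+~+
t=3: ++~++
+~+~~
~+~~~
~~++~
t=4: +++~~
+~++~
~+~~~
~~++~
t=5: +++~~
+~++~
++~~~
++++~
t=6: ~++~~
~+++~
~+~~~
++++~
t=7: ~++~~
~+++~
~~~~~
~~~+~
t=8: ~++~~
~++++
~~~++
~~~++
t=9: ~+++~
~+~~~
~~~~+
~~~++
t=10: ~+++~
~+~~~
~+~~+
+++++
t=11: +~++~
++~~~
~+~~+
+++++
t=12: +~+~+
++~~+
~+~~+
+++++
t=13: +~+~+
++~~+
++~~+
~~+++

12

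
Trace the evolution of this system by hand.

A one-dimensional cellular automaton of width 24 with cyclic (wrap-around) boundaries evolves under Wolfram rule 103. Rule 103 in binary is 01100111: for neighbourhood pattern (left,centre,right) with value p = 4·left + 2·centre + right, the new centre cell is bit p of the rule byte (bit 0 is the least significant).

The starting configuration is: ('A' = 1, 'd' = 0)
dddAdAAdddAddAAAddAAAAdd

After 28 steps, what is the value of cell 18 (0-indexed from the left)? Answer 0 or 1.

0

step 0: dddAdAAdddAddAAAddAAAAdd
step 1: AAAAAdAdAAAdAddAdAdddAdA
step 2: ddddAAAAddAAAdAAAAdAAAAd
step 3: AAAAdddAdAddAAdddAAdddAd
step 4: dddAdAAAAAdAdAdAAdAdAAAA
step 5: dAAAAddddAAAAAAdAAAAdddA
step 6: AdddAdAAAdddddAAdddAdAAA
step 7: AdAAAAddAdAAAAdAdAAAAddd
step 8: AAdddAdAAAdddAAAAdddAdAA
step 9: dAdAAAAddAdAAdddAdAAAAdd
step 10: AAAdddAdAAAdAdAAAAdddAdA
step 11: ddAdAAAAddAAAAdddAdAAAAd
step 12: AAAAdddAdAdddAdAAAAdddAd
step 13: dddAdAAAAAdAAAAdddAdAAAA
step 14: dAAAAddddAAdddAdAAAAdddA
step 15: AdddAdAAAdAdAAAAdddAdAAA
step 16: AdAAAAddAAAAdddAdAAAAddd
step 17: AAdddAdAdddAdAAAAdddAdAA
step 18: dAdAAAAAdAAAAdddAdAAAAdd
step 19: AAAddddAAdddAdAAAAdddAdA
step 20: ddAdAAAdAdAAAAdddAdAAAAd
step 21: AAAAddAAAAdddAdAAAAdddAd
step 22: dddAdAdddAdAAAAdddAdAAAA
step 23: dAAAAAdAAAAdddAdAAAAdddA
step 24: AddddAAdddAdAAAAdddAdAAA
step 25: AdAAAdAdAAAAdddAdAAAAddd
step 26: AAddAAAAdddAdAAAAdddAdAA
step 27: dAdAdddAdAAAAdddAdAAAAdd
step 28: AAAAdAAAAdddAdAAAAdddAdA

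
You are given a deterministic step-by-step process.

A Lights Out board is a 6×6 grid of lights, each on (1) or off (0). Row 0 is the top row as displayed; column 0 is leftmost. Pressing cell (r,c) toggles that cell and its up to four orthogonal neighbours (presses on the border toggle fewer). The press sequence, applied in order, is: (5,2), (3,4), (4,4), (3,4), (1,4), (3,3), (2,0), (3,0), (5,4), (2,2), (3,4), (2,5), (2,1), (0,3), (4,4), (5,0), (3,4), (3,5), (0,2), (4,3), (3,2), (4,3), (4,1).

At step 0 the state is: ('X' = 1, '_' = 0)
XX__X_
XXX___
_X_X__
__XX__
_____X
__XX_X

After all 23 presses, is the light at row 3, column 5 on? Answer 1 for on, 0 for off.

gen 0: XX__X_
XXX___
_X_X__
__XX__
_____X
__XX_X
gen 1: XX__X_
XXX___
_X_X__
__XX__
__X__X
_X___X
gen 2: XX__X_
XXX___
_X_XX_
__X_XX
__X_XX
_X___X
gen 3: XX__X_
XXX___
_X_XX_
__X__X
__XX__
_X__XX
gen 4: XX__X_
XXX___
_X_X__
__XXX_
__XXX_
_X__XX
gen 5: XX____
XXXXXX
_X_XX_
__XXX_
__XXX_
_X__XX
gen 6: XX____
XXXXXX
_X__X_
______
__X_X_
_X__XX
gen 7: XX____
_XXXXX
X___X_
X_____
__X_X_
_X__XX
gen 8: XX____
_XXXXX
____X_
_X____
X_X_X_
_X__XX
gen 9: XX____
_XXXXX
____X_
_X____
X_X___
_X_X__
gen 10: XX____
_X_XXX
_XXXX_
_XX___
X_X___
_X_X__
gen 11: XX____
_X_XXX
_XXX__
_XXXXX
X_X_X_
_X_X__
gen 12: XX____
_X_XX_
_XXXXX
_XXXX_
X_X_X_
_X_X__
gen 13: XX____
___XX_
X__XXX
__XXX_
X_X_X_
_X_X__
gen 14: XXXXX_
____X_
X__XXX
__XXX_
X_X_X_
_X_X__
gen 15: XXXXX_
____X_
X__XXX
__XX__
X_XX_X
_X_XX_
gen 16: XXXXX_
____X_
X__XXX
__XX__
__XX_X
X__XX_
gen 17: XXXXX_
____X_
X__X_X
__X_XX
__XXXX
X__XX_
gen 18: XXXXX_
____X_
X__X__
__X___
__XXX_
X__XX_
gen 19: X___X_
__X_X_
X__X__
__X___
__XXX_
X__XX_
gen 20: X___X_
__X_X_
X__X__
__XX__
______
X___X_
gen 21: X___X_
__X_X_
X_XX__
_X____
__X___
X___X_
gen 22: X___X_
__X_X_
X_XX__
_X_X__
___XX_
X__XX_
gen 23: X___X_
__X_X_
X_XX__
___X__
XXXXX_
XX_XX_

0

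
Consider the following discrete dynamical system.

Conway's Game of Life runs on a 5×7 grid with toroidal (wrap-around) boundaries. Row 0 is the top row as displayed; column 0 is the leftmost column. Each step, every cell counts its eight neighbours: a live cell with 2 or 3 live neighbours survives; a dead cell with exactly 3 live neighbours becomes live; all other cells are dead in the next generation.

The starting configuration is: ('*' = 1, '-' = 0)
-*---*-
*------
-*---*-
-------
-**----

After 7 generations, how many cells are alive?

8

k=0  -*---*-
*------
-*---*-
-------
-**----
k=1  ***----
**----*
-------
-**----
-**----
k=2  ------*
--*---*
--*----
-**----
---*---
k=3  -------
-------
--**---
-***---
--*----
k=4  -------
-------
-*-*---
-*-----
-***---
k=5  --*----
-------
--*----
**-*---
-**----
k=6  -**----
-------
-**----
*--*---
*--*---
k=7  -**----
-------
-**----
*--*---
*--*---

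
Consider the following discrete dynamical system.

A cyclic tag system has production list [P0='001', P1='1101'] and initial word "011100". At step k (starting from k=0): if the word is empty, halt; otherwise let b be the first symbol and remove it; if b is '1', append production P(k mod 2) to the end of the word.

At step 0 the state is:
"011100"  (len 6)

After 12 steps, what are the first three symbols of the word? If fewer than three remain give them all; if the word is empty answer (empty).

111

gen 0: "011100"  (len 6)
gen 1: "11100"  (len 5)
gen 2: "11001101"  (len 8)
gen 3: "1001101001"  (len 10)
gen 4: "0011010011101"  (len 13)
gen 5: "011010011101"  (len 12)
gen 6: "11010011101"  (len 11)
gen 7: "1010011101001"  (len 13)
gen 8: "0100111010011101"  (len 16)
gen 9: "100111010011101"  (len 15)
gen 10: "001110100111011101"  (len 18)
gen 11: "01110100111011101"  (len 17)
gen 12: "1110100111011101"  (len 16)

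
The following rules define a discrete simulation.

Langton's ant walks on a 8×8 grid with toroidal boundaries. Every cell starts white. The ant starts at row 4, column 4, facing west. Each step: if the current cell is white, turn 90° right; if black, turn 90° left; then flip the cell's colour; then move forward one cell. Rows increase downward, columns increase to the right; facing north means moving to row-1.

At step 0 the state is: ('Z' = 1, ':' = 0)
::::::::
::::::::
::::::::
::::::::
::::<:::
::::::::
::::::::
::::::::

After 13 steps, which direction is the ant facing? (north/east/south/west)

north

k=0  ::::::::
::::::::
::::::::
::::::::
::::<:::
::::::::
::::::::
::::::::
k=1  ::::::::
::::::::
::::::::
::::^:::
::::Z:::
::::::::
::::::::
::::::::
k=2  ::::::::
::::::::
::::::::
::::Z>::
::::Z:::
::::::::
::::::::
::::::::
k=3  ::::::::
::::::::
::::::::
::::ZZ::
::::Zv::
::::::::
::::::::
::::::::
k=4  ::::::::
::::::::
::::::::
::::ZZ::
::::<Z::
::::::::
::::::::
::::::::
k=5  ::::::::
::::::::
::::::::
::::ZZ::
:::::Z::
::::v:::
::::::::
::::::::
k=6  ::::::::
::::::::
::::::::
::::ZZ::
:::::Z::
:::<Z:::
::::::::
::::::::
k=7  ::::::::
::::::::
::::::::
::::ZZ::
:::^:Z::
:::ZZ:::
::::::::
::::::::
k=8  ::::::::
::::::::
::::::::
::::ZZ::
:::Z>Z::
:::ZZ:::
::::::::
::::::::
k=9  ::::::::
::::::::
::::::::
::::ZZ::
:::ZZZ::
:::Zv:::
::::::::
::::::::
k=10  ::::::::
::::::::
::::::::
::::ZZ::
:::ZZZ::
:::Z:>::
::::::::
::::::::
k=11  ::::::::
::::::::
::::::::
::::ZZ::
:::ZZZ::
:::Z:Z::
:::::v::
::::::::
k=12  ::::::::
::::::::
::::::::
::::ZZ::
:::ZZZ::
:::Z:Z::
::::<Z::
::::::::
k=13  ::::::::
::::::::
::::::::
::::ZZ::
:::ZZZ::
:::Z^Z::
::::ZZ::
::::::::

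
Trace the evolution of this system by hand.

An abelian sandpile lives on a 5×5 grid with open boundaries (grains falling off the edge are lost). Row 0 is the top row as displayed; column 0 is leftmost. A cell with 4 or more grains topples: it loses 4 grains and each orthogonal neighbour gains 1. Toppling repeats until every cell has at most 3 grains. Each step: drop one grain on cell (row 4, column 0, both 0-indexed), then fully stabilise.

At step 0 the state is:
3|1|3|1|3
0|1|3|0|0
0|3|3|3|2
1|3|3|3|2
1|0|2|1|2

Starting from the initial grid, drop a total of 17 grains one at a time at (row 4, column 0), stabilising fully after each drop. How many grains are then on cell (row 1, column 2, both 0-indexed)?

1

0) 3|1|3|1|3
0|1|3|0|0
0|3|3|3|2
1|3|3|3|2
1|0|2|1|2
1) 3|1|3|1|3
0|1|3|0|0
0|3|3|3|2
1|3|3|3|2
2|0|2|1|2
2) 3|1|3|1|3
0|1|3|0|0
0|3|3|3|2
1|3|3|3|2
3|0|2|1|2
3) 3|1|3|1|3
0|1|3|0|0
0|3|3|3|2
2|3|3|3|2
0|1|2|1|2
4) 3|1|3|1|3
0|1|3|0|0
0|3|3|3|2
2|3|3|3|2
1|1|2|1|2
5) 3|1|3|1|3
0|1|3|0|0
0|3|3|3|2
2|3|3|3|2
2|1|2|1|2
6) 3|1|3|1|3
0|1|3|0|0
0|3|3|3|2
2|3|3|3|2
3|1|2|1|2
7) 3|1|3|1|3
0|1|3|0|0
0|3|3|3|2
3|3|3|3|2
0|2|2|1|2
8) 3|1|3|1|3
0|1|3|0|0
0|3|3|3|2
3|3|3|3|2
1|2|2|1|2
9) 3|1|3|1|3
0|1|3|0|0
0|3|3|3|2
3|3|3|3|2
2|2|2|1|2
10) 3|1|3|1|3
0|1|3|0|0
0|3|3|3|2
3|3|3|3|2
3|2|2|1|2
11) 3|2|0|2|3
0|3|1|2|0
2|1|3|1|3
1|3|3|1|3
2|1|0|3|2
12) 3|2|0|2|3
0|3|1|2|0
2|1|3|1|3
1|3|3|1|3
3|1|0|3|2
13) 3|2|0|2|3
0|3|1|2|0
2|1|3|1|3
2|3|3|1|3
0|2|0|3|2
14) 3|2|0|2|3
0|3|1|2|0
2|1|3|1|3
2|3|3|1|3
1|2|0|3|2
15) 3|2|0|2|3
0|3|1|2|0
2|1|3|1|3
2|3|3|1|3
2|2|0|3|2
16) 3|2|0|2|3
0|3|1|2|0
2|1|3|1|3
2|3|3|1|3
3|2|0|3|2
17) 3|2|0|2|3
0|3|1|2|0
2|1|3|1|3
3|3|3|1|3
0|3|0|3|2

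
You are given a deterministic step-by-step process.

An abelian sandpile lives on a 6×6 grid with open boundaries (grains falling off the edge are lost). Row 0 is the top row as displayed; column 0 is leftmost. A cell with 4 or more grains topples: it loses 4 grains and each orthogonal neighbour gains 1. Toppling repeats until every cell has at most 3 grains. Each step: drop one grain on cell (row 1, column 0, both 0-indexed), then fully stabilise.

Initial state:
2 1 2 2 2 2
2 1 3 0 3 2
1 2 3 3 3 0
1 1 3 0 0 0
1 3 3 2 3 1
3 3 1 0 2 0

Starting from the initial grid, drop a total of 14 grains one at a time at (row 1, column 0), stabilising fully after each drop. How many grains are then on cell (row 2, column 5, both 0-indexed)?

1

t=0: 2 1 2 2 2 2
2 1 3 0 3 2
1 2 3 3 3 0
1 1 3 0 0 0
1 3 3 2 3 1
3 3 1 0 2 0
t=1: 2 1 2 2 2 2
3 1 3 0 3 2
1 2 3 3 3 0
1 1 3 0 0 0
1 3 3 2 3 1
3 3 1 0 2 0
t=2: 3 1 2 2 2 2
0 2 3 0 3 2
2 2 3 3 3 0
1 1 3 0 0 0
1 3 3 2 3 1
3 3 1 0 2 0
t=3: 3 1 2 2 2 2
1 2 3 0 3 2
2 2 3 3 3 0
1 1 3 0 0 0
1 3 3 2 3 1
3 3 1 0 2 0
t=4: 3 1 2 2 2 2
2 2 3 0 3 2
2 2 3 3 3 0
1 1 3 0 0 0
1 3 3 2 3 1
3 3 1 0 2 0
t=5: 3 1 2 2 2 2
3 2 3 0 3 2
2 2 3 3 3 0
1 1 3 0 0 0
1 3 3 2 3 1
3 3 1 0 2 0
t=6: 0 2 2 2 2 2
1 3 3 0 3 2
3 2 3 3 3 0
1 1 3 0 0 0
1 3 3 2 3 1
3 3 1 0 2 0
t=7: 0 2 2 2 2 2
2 3 3 0 3 2
3 2 3 3 3 0
1 1 3 0 0 0
1 3 3 2 3 1
3 3 1 0 2 0
t=8: 0 2 2 2 2 2
3 3 3 0 3 2
3 2 3 3 3 0
1 1 3 0 0 0
1 3 3 2 3 1
3 3 1 0 2 0
t=9: 1 3 3 2 3 2
2 2 1 3 0 3
1 2 3 1 1 1
3 0 2 2 1 0
3 2 1 3 3 1
0 1 3 0 2 0
t=10: 1 3 3 2 3 2
3 2 1 3 0 3
1 2 3 1 1 1
3 0 2 2 1 0
3 2 1 3 3 1
0 1 3 0 2 0
t=11: 2 3 3 2 3 2
0 3 1 3 0 3
2 2 3 1 1 1
3 0 2 2 1 0
3 2 1 3 3 1
0 1 3 0 2 0
t=12: 2 3 3 2 3 2
1 3 1 3 0 3
2 2 3 1 1 1
3 0 2 2 1 0
3 2 1 3 3 1
0 1 3 0 2 0
t=13: 2 3 3 2 3 2
2 3 1 3 0 3
2 2 3 1 1 1
3 0 2 2 1 0
3 2 1 3 3 1
0 1 3 0 2 0
t=14: 2 3 3 2 3 2
3 3 1 3 0 3
2 2 3 1 1 1
3 0 2 2 1 0
3 2 1 3 3 1
0 1 3 0 2 0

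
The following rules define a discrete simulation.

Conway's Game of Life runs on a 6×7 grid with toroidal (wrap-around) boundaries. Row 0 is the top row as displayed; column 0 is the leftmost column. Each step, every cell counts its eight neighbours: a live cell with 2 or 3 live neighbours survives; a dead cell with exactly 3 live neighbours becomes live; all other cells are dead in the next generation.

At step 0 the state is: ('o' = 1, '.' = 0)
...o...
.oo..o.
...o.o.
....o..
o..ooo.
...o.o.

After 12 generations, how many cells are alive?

step 0: ...o...
.oo..o.
...o.o.
....o..
o..ooo.
...o.o.
step 1: ...o...
..oo...
..oo.o.
......o
...o.oo
..oo.oo
step 2: .......
.......
..ooo..
..oo..o
o.oo...
..oo.oo
step 3: .......
...o...
..o.o..
.......
o....o.
.oooo.o
step 4: ....o..
...o...
...o...
.......
ooooooo
ooooooo
step 5: oo....o
...oo..
.......
oo...oo
.......
.......
step 6: o......
o......
o...ooo
o.....o
o.....o
o......
step 7: oo....o
oo...o.
.o...o.
.o.....
.o.....
oo.....
step 8: ..o....
..o..o.
.oo...o
ooo....
.oo....
..o...o
step 9: .ooo...
..oo...
...o..o
...o...
...o...
..oo...
step 10: .o..o..
.o..o..
...oo..
..ooo..
...oo..
.o..o..
step 11: oooooo.
..o.oo.
.....o.
..o..o.
.....o.
..o.oo.
step 12: .......
..o....
...o.oo
....ooo
...o.oo
..o....

11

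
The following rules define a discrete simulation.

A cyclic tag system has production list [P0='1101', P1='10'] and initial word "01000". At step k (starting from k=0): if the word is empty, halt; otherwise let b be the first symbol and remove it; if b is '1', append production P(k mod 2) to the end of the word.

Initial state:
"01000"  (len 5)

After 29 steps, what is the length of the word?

gen 0: "01000"  (len 5)
gen 1: "1000"  (len 4)
gen 2: "00010"  (len 5)
gen 3: "0010"  (len 4)
gen 4: "010"  (len 3)
gen 5: "10"  (len 2)
gen 6: "010"  (len 3)
gen 7: "10"  (len 2)
gen 8: "010"  (len 3)
gen 9: "10"  (len 2)
gen 10: "010"  (len 3)
gen 11: "10"  (len 2)
gen 12: "010"  (len 3)
gen 13: "10"  (len 2)
gen 14: "010"  (len 3)
gen 15: "10"  (len 2)
gen 16: "010"  (len 3)
gen 17: "10"  (len 2)
gen 18: "010"  (len 3)
gen 19: "10"  (len 2)
gen 20: "010"  (len 3)
gen 21: "10"  (len 2)
gen 22: "010"  (len 3)
gen 23: "10"  (len 2)
gen 24: "010"  (len 3)
gen 25: "10"  (len 2)
gen 26: "010"  (len 3)
gen 27: "10"  (len 2)
gen 28: "010"  (len 3)
gen 29: "10"  (len 2)

2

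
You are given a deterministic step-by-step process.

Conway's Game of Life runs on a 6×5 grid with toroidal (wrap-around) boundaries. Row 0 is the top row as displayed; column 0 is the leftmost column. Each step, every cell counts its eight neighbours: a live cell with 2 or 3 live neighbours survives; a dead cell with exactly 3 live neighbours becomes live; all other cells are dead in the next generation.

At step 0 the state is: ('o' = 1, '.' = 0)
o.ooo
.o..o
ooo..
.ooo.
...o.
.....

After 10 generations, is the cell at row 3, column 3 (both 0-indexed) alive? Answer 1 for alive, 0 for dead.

0

[0] o.ooo
.o..o
ooo..
.ooo.
...o.
.....
[1] ooooo
.....
....o
o..oo
...o.
..o..
[2] ooooo
.oo..
o..oo
o..o.
..oo.
o....
[3] ...oo
.....
o..o.
oo...
.ooo.
o....
[4] ....o
...o.
oo..o
o..o.
..o.o
oo...
[5] o...o
...o.
oooo.
..oo.
..ooo
oo.oo
[6] .oo..
...o.
.o...
o....
.....
.o...
[7] .oo..
.o...
.....
.....
.....
.oo..
[8] o....
.oo..
.....
.....
.....
.oo..
[9] o....
.o...
.....
.....
.....
.o...
[10] oo...
.....
.....
.....
.....
.....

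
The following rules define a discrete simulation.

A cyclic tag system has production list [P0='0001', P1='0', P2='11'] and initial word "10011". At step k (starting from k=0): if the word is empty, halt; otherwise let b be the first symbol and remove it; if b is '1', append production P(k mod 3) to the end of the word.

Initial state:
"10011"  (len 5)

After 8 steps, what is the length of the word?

6

0) "10011"  (len 5)
1) "00110001"  (len 8)
2) "0110001"  (len 7)
3) "110001"  (len 6)
4) "100010001"  (len 9)
5) "000100010"  (len 9)
6) "00100010"  (len 8)
7) "0100010"  (len 7)
8) "100010"  (len 6)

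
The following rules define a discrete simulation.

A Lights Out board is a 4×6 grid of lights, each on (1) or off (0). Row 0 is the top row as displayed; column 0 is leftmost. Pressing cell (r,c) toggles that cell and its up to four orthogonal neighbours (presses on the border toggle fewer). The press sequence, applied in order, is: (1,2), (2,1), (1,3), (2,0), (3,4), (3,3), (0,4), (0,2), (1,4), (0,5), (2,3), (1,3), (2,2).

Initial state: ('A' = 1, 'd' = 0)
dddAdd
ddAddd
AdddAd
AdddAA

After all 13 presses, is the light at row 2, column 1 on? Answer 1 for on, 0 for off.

1

[0] dddAdd
ddAddd
AdddAd
AdddAA
[1] ddAAdd
dAdAdd
AdAdAd
AdddAA
[2] ddAAdd
dddAdd
dAddAd
AAddAA
[3] ddAddd
ddAdAd
dAdAAd
AAddAA
[4] ddAddd
AdAdAd
AddAAd
dAddAA
[5] ddAddd
AdAdAd
AddAdd
dAdAdd
[6] ddAddd
AdAdAd
Addddd
dAAdAd
[7] ddAAAA
AdAddd
Addddd
dAAdAd
[8] dAddAA
Addddd
Addddd
dAAdAd
[9] dAdddA
AddAAA
AdddAd
dAAdAd
[10] dAddAd
AddAAd
AdddAd
dAAdAd
[11] dAddAd
AdddAd
AdAAdd
dAAAAd
[12] dAdAAd
AdAAdd
AdAddd
dAAAAd
[13] dAdAAd
AddAdd
AAdAdd
dAdAAd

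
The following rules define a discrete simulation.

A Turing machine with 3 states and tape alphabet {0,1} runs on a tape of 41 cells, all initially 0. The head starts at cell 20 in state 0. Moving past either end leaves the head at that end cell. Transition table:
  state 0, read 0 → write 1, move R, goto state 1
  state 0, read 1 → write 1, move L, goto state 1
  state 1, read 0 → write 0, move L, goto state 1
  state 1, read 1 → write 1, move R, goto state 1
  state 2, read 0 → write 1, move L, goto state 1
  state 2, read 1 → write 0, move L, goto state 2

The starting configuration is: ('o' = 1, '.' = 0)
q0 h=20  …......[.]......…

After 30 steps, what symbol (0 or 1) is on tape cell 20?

k=0  q0 h=20  …......[.]......…
k=1  q1 h=21  ….....o[.]......…
k=2  q1 h=20  …......[o]......…
k=3  q1 h=21  ….....o[.]......…
k=4  q1 h=20  …......[o]......…
k=5  q1 h=21  ….....o[.]......…
k=6  q1 h=20  …......[o]......…
k=7  q1 h=21  ….....o[.]......…
k=8  q1 h=20  …......[o]......…
k=9  q1 h=21  ….....o[.]......…
k=10  q1 h=20  …......[o]......…
k=11  q1 h=21  ….....o[.]......…
k=12  q1 h=20  …......[o]......…
k=13  q1 h=21  ….....o[.]......…
k=14  q1 h=20  …......[o]......…
k=15  q1 h=21  ….....o[.]......…
k=16  q1 h=20  …......[o]......…
k=17  q1 h=21  ….....o[.]......…
k=18  q1 h=20  …......[o]......…
k=19  q1 h=21  ….....o[.]......…
k=20  q1 h=20  …......[o]......…
k=21  q1 h=21  ….....o[.]......…
k=22  q1 h=20  …......[o]......…
k=23  q1 h=21  ….....o[.]......…
k=24  q1 h=20  …......[o]......…
k=25  q1 h=21  ….....o[.]......…
k=26  q1 h=20  …......[o]......…
k=27  q1 h=21  ….....o[.]......…
k=28  q1 h=20  …......[o]......…
k=29  q1 h=21  ….....o[.]......…
k=30  q1 h=20  …......[o]......…

1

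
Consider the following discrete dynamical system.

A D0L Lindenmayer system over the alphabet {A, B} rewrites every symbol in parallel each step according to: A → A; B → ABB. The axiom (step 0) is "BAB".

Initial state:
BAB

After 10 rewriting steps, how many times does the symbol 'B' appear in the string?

2048

k=0  BAB
k=1  ABBAABB
k=2  AABBABBAAABBABB
k=3  AAABBABBAABBABBAAAABBABBAABBABB
k=4  AAAABBABBAABBABBAAABBABBAABBABBAAAAABBABBAABBABBAAABBABBAABBABB
k=5  AAAAABBABBAABBABBAAABBABBAABBABBAAAABBABBAABBABBAAABBABBAA…BBABBAABBABBAAABBABBAABBABBAAAABBABBAABBABBAAABBABBAABBABB  (len 127)
k=6  AAAAAABBABBAABBABBAAABBABBAABBABBAAAABBABBAABBABBAAABBABBA…BBABBAABBABBAAABBABBAABBABBAAAABBABBAABBABBAAABBABBAABBABB  (len 255)
k=7  AAAAAAABBABBAABBABBAAABBABBAABBABBAAAABBABBAABBABBAAABBABB…BBABBAABBABBAAABBABBAABBABBAAAABBABBAABBABBAAABBABBAABBABB  (len 511)
k=8  AAAAAAAABBABBAABBABBAAABBABBAABBABBAAAABBABBAABBABBAAABBAB…BBABBAABBABBAAABBABBAABBABBAAAABBABBAABBABBAAABBABBAABBABB  (len 1023)
k=9  AAAAAAAAABBABBAABBABBAAABBABBAABBABBAAAABBABBAABBABBAAABBA…BBABBAABBABBAAABBABBAABBABBAAAABBABBAABBABBAAABBABBAABBABB  (len 2047)
k=10  AAAAAAAAAABBABBAABBABBAAABBABBAABBABBAAAABBABBAABBABBAAABB…BBABBAABBABBAAABBABBAABBABBAAAABBABBAABBABBAAABBABBAABBABB  (len 4095)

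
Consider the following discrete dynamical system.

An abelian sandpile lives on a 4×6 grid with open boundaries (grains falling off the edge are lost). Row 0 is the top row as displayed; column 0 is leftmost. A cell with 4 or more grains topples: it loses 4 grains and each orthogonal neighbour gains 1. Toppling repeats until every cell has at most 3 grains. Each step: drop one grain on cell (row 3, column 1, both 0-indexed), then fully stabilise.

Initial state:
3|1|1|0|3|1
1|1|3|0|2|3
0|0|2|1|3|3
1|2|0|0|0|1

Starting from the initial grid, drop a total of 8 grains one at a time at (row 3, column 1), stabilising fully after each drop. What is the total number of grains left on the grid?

38

t=0: 3|1|1|0|3|1
1|1|3|0|2|3
0|0|2|1|3|3
1|2|0|0|0|1
t=1: 3|1|1|0|3|1
1|1|3|0|2|3
0|0|2|1|3|3
1|3|0|0|0|1
t=2: 3|1|1|0|3|1
1|1|3|0|2|3
0|1|2|1|3|3
2|0|1|0|0|1
t=3: 3|1|1|0|3|1
1|1|3|0|2|3
0|1|2|1|3|3
2|1|1|0|0|1
t=4: 3|1|1|0|3|1
1|1|3|0|2|3
0|1|2|1|3|3
2|2|1|0|0|1
t=5: 3|1|1|0|3|1
1|1|3|0|2|3
0|1|2|1|3|3
2|3|1|0|0|1
t=6: 3|1|1|0|3|1
1|1|3|0|2|3
0|2|2|1|3|3
3|0|2|0|0|1
t=7: 3|1|1|0|3|1
1|1|3|0|2|3
0|2|2|1|3|3
3|1|2|0|0|1
t=8: 3|1|1|0|3|1
1|1|3|0|2|3
0|2|2|1|3|3
3|2|2|0|0|1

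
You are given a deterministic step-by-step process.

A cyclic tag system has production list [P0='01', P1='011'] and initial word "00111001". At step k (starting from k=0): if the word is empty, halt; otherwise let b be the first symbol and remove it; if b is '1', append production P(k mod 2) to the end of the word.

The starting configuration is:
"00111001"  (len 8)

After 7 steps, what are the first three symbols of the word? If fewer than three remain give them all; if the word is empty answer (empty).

0) "00111001"  (len 8)
1) "0111001"  (len 7)
2) "111001"  (len 6)
3) "1100101"  (len 7)
4) "100101011"  (len 9)
5) "0010101101"  (len 10)
6) "010101101"  (len 9)
7) "10101101"  (len 8)

101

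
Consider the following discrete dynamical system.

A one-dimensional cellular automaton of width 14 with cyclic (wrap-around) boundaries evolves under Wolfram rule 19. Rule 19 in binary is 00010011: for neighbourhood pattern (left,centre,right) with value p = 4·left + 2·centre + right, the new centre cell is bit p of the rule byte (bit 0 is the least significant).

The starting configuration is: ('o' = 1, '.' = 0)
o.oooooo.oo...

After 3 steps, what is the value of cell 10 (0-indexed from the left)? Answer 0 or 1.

t=0: o.oooooo.oo...
t=1: ...........ooo
t=2: ooooooooooo...
t=3: ...........ooo

0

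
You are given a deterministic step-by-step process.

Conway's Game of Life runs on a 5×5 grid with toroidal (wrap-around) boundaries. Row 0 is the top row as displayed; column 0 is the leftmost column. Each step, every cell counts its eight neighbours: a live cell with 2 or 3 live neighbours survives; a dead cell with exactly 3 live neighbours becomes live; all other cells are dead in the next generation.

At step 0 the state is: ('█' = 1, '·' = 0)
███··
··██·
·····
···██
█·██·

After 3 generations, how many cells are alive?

3

[0] ███··
··██·
·····
···██
█·██·
[1] █····
··██·
··█·█
··███
█····
[2] ·█··█
·████
·█··█
███·█
██·█·
[3] ·····
·█··█
·····
·····
···█·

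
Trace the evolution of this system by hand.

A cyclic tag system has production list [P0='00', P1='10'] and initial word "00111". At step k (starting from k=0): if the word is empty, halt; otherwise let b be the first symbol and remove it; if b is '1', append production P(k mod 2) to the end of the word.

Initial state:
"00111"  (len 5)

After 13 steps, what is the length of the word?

2

gen 0: "00111"  (len 5)
gen 1: "0111"  (len 4)
gen 2: "111"  (len 3)
gen 3: "1100"  (len 4)
gen 4: "10010"  (len 5)
gen 5: "001000"  (len 6)
gen 6: "01000"  (len 5)
gen 7: "1000"  (len 4)
gen 8: "00010"  (len 5)
gen 9: "0010"  (len 4)
gen 10: "010"  (len 3)
gen 11: "10"  (len 2)
gen 12: "010"  (len 3)
gen 13: "10"  (len 2)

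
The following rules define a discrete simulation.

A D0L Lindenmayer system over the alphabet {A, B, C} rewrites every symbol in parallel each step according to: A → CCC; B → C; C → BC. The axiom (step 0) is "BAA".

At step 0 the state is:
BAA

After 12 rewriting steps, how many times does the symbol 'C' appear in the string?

gen 0: BAA
gen 1: CCCCCCC
gen 2: BCBCBCBCBCBCBC
gen 3: CBCCBCCBCCBCCBCCBCCBC
gen 4: BCCBCBCCBCBCCBCBCCBCBCCBCBCCBCBCCBC
gen 5: CBCBCCBCCBCBCCBCCBCBCCBCCBCBCCBCCBCBCCBCCBCBCCBCCBCBCCBC
gen 6: BCCBCCBCBCCBCBCCBCCBCBCCBCBCCBCCBCBCCBCBCCBCCBCBCCBCBCCBCCBCBCCBCBCCBCCBCBCCBCBCCBCCBCBCCBC
gen 7: CBCBCCBCBCCBCCBCBCCBCCBCBCCBCBCCBCCBCBCCBCCBCBCCBCBCCBCCBC…CBCBCCBCCBCBCCBCCBCBCCBCBCCBCCBCBCCBCCBCBCCBCBCCBCCBCBCCBC  (len 147)
gen 8: BCCBCCBCBCCBCCBCBCCBCBCCBCCBCBCCBCBCCBCCBCBCCBCCBCBCCBCBCC…CBCCBCBCCBCBCCBCCBCBCCBCBCCBCCBCBCCBCCBCBCCBCBCCBCCBCBCCBC  (len 238)
gen 9: CBCBCCBCBCCBCCBCBCCBCBCCBCCBCBCCBCCBCBCCBCBCCBCCBCBCCBCCBC…CBCCBCBCCBCBCCBCCBCBCCBCBCCBCCBCBCCBCCBCBCCBCBCCBCCBCBCCBC  (len 385)
gen 10: BCCBCCBCBCCBCCBCBCCBCBCCBCCBCBCCBCCBCBCCBCBCCBCCBCBCCBCBCC…CBCCBCBCCBCBCCBCCBCBCCBCBCCBCCBCBCCBCCBCBCCBCBCCBCCBCBCCBC  (len 623)
gen 11: CBCBCCBCBCCBCCBCBCCBCBCCBCCBCBCCBCCBCBCCBCBCCBCCBCBCCBCBCC…CBCCBCBCCBCBCCBCCBCBCCBCBCCBCCBCBCCBCCBCBCCBCBCCBCCBCBCCBC  (len 1008)
gen 12: BCCBCCBCBCCBCCBCBCCBCBCCBCCBCBCCBCCBCBCCBCBCCBCCBCBCCBCBCC…CBCCBCBCCBCBCCBCCBCBCCBCBCCBCCBCBCCBCCBCBCCBCBCCBCCBCBCCBC  (len 1631)

1008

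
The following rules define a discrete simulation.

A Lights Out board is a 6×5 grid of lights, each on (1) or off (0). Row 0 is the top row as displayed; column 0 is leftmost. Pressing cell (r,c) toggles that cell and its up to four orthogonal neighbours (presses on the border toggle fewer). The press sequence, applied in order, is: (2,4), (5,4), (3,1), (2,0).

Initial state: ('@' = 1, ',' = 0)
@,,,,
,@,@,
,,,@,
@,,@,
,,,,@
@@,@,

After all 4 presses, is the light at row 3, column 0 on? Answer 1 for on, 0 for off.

1

step 0: @,,,,
,@,@,
,,,@,
@,,@,
,,,,@
@@,@,
step 1: @,,,,
,@,@@
,,,,@
@,,@@
,,,,@
@@,@,
step 2: @,,,,
,@,@@
,,,,@
@,,@@
,,,,,
@@,,@
step 3: @,,,,
,@,@@
,@,,@
,@@@@
,@,,,
@@,,@
step 4: @,,,,
@@,@@
@,,,@
@@@@@
,@,,,
@@,,@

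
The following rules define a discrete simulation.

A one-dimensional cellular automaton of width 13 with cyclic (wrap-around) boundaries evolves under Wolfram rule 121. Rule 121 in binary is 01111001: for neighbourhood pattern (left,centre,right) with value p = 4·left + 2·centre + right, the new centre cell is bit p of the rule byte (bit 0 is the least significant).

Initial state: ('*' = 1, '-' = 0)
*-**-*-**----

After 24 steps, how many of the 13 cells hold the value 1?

0) *-**-*-**----
1) -****-******-
2) -*--***----**
3) *-*-*-****-**
4) **-*-**--***-
5) ***-****-*-**
6) --***--**-**-
7) *-*-**-******
8) **-*****-----
9) ****---*****-
10) *--***-*---**
11) **-*-**-**-*-
12) ***-*******-*
13) --***-----***
14) *-*-*****-*-*
15) **-**---**-**
16) -******-****-
17) -*----***--**
18) *-***-*-**-**
19) ***-**-*****-
20) *-******---**
21) ***----***-*-
22) *-****-*-**-*
23) ***--**-*****
24) --**-****----

6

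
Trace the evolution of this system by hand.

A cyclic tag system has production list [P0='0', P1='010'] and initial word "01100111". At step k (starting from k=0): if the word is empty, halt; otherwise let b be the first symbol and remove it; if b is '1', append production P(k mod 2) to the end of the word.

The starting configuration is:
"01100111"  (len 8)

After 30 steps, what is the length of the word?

k=0  "01100111"  (len 8)
k=1  "1100111"  (len 7)
k=2  "100111010"  (len 9)
k=3  "001110100"  (len 9)
k=4  "01110100"  (len 8)
k=5  "1110100"  (len 7)
k=6  "110100010"  (len 9)
k=7  "101000100"  (len 9)
k=8  "01000100010"  (len 11)
k=9  "1000100010"  (len 10)
k=10  "000100010010"  (len 12)
k=11  "00100010010"  (len 11)
k=12  "0100010010"  (len 10)
k=13  "100010010"  (len 9)
k=14  "00010010010"  (len 11)
k=15  "0010010010"  (len 10)
k=16  "010010010"  (len 9)
k=17  "10010010"  (len 8)
k=18  "0010010010"  (len 10)
k=19  "010010010"  (len 9)
k=20  "10010010"  (len 8)
k=21  "00100100"  (len 8)
k=22  "0100100"  (len 7)
k=23  "100100"  (len 6)
k=24  "00100010"  (len 8)
k=25  "0100010"  (len 7)
k=26  "100010"  (len 6)
k=27  "000100"  (len 6)
k=28  "00100"  (len 5)
k=29  "0100"  (len 4)
k=30  "100"  (len 3)

3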